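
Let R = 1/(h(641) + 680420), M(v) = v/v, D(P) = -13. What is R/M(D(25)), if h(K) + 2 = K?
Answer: 1/681059 ≈ 1.4683e-6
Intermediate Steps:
h(K) = -2 + K
M(v) = 1
R = 1/681059 (R = 1/((-2 + 641) + 680420) = 1/(639 + 680420) = 1/681059 ≈ 1.4683e-6)
R/M(D(25)) = (1/681059)/1 = (1/681059)*1 = 1/681059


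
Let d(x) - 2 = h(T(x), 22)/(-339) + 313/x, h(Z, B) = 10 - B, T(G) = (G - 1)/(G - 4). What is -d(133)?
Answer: -65959/15029 ≈ -4.3888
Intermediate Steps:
T(G) = (-1 + G)/(-4 + G)
d(x) = 230/113 + 313/x (d(x) = 2 + ((10 - 1*22)/(-339) + 313/x) = 2 + ((10 - 22)*(-1/339) + 313/x) = 2 + (-12*(-1/339) + 313/x) = 2 + (4/113 + 313/x) = 230/113 + 313/x)
-d(133) = -(230/113 + 313/133) = -1*65959/15029 = -65959/15029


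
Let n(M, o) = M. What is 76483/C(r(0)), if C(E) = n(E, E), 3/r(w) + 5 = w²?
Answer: -382415/3 ≈ -1.2747e+5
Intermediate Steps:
r(w) = 3/(-5 + w²)
C(E) = E
76483/C(r(0)) = 76483/((3/(-5 + 0²))) = 76483/((3/(-5 + 0))) = 76483/((3/(-5))) = 76483/((3*(-⅕))) = 76483/(-⅗) = 76483*(-5/3) = -382415/3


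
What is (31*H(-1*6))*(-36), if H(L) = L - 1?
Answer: 7812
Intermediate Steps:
H(L) = -1 + L
(31*H(-1*6))*(-36) = (31*(-1 - 1*6))*(-36) = (31*(-1 - 6))*(-36) = (31*(-7))*(-36) = -217*(-36) = 7812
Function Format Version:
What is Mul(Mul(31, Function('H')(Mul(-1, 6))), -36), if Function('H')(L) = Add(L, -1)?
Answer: 7812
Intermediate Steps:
Function('H')(L) = Add(-1, L)
Mul(Mul(31, Function('H')(Mul(-1, 6))), -36) = Mul(Mul(31, Add(-1, Mul(-1, 6))), -36) = Mul(Mul(31, Add(-1, -6)), -36) = Mul(Mul(31, -7), -36) = Mul(-217, -36) = 7812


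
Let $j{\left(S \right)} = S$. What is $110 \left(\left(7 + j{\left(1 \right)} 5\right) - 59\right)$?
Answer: $-5170$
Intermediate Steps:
$110 \left(\left(7 + j{\left(1 \right)} 5\right) - 59\right) = 110 \left(\left(7 + 1 \cdot 5\right) - 59\right) = 110 \left(\left(7 + 5\right) - 59\right) = 110 \left(12 - 59\right) = 110 \left(-47\right) = -5170$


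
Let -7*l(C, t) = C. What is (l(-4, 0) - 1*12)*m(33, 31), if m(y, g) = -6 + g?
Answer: -2000/7 ≈ -285.71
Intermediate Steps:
l(C, t) = -C/7
(l(-4, 0) - 1*12)*m(33, 31) = (-⅐*(-4) - 1*12)*(-6 + 31) = (4/7 - 12)*25 = -80/7*25 = -2000/7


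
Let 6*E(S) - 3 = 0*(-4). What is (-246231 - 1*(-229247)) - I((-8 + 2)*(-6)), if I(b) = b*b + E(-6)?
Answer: -36561/2 ≈ -18281.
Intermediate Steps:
E(S) = ½ (E(S) = ½ + (0*(-4))/6 = ½ + (⅙)*0 = ½ + 0 = ½)
I(b) = ½ + b² (I(b) = b*b + ½ = b² + ½ = ½ + b²)
(-246231 - 1*(-229247)) - I((-8 + 2)*(-6)) = (-246231 - 1*(-229247)) - (½ + ((-8 + 2)*(-6))²) = (-246231 + 229247) - (½ + (-6*(-6))²) = -16984 - (½ + 36²) = -16984 - (½ + 1296) = -16984 - 1*2593/2 = -16984 - 2593/2 = -36561/2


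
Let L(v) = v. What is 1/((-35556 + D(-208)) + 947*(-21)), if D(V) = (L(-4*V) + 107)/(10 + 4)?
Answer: -14/775263 ≈ -1.8058e-5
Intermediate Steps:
D(V) = 107/14 - 2*V/7 (D(V) = (-4*V + 107)/(10 + 4) = (107 - 4*V)/14 = (107 - 4*V)*(1/14) = 107/14 - 2*V/7)
1/((-35556 + D(-208)) + 947*(-21)) = 1/((-35556 + (107/14 - 2/7*(-208))) + 947*(-21)) = 1/((-35556 + (107/14 + 416/7)) - 19887) = 1/((-35556 + 939/14) - 19887) = 1/(-496845/14 - 19887) = 1/(-775263/14) = -14/775263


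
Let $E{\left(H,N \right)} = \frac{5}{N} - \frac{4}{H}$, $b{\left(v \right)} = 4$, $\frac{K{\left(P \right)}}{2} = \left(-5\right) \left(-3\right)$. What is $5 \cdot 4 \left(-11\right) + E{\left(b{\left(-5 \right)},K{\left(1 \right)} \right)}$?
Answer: $- \frac{1325}{6} \approx -220.83$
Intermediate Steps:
$K{\left(P \right)} = 30$ ($K{\left(P \right)} = 2 \left(\left(-5\right) \left(-3\right)\right) = 2 \cdot 15 = 30$)
$E{\left(H,N \right)} = - \frac{4}{H} + \frac{5}{N}$
$5 \cdot 4 \left(-11\right) + E{\left(b{\left(-5 \right)},K{\left(1 \right)} \right)} = 5 \cdot 4 \left(-11\right) + \left(- \frac{4}{4} + \frac{5}{30}\right) = 20 \left(-11\right) + \left(\left(-4\right) \frac{1}{4} + 5 \cdot \frac{1}{30}\right) = -220 + \left(-1 + \frac{1}{6}\right) = -220 - \frac{5}{6} = - \frac{1325}{6}$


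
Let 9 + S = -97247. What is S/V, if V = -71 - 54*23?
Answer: 97256/1313 ≈ 74.072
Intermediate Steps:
S = -97256 (S = -9 - 97247 = -97256)
V = -1313 (V = -71 - 1242 = -1313)
S/V = -97256/(-1313) = -97256*(-1/1313) = 97256/1313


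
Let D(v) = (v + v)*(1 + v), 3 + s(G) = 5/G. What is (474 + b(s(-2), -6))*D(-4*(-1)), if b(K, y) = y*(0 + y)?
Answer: 20400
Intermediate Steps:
s(G) = -3 + 5/G
b(K, y) = y² (b(K, y) = y*y = y²)
D(v) = 2*v*(1 + v) (D(v) = (2*v)*(1 + v) = 2*v*(1 + v))
(474 + b(s(-2), -6))*D(-4*(-1)) = (474 + (-6)²)*(2*(-4*(-1))*(1 - 4*(-1))) = (474 + 36)*(2*4*(1 + 4)) = 510*(2*4*5) = 510*40 = 20400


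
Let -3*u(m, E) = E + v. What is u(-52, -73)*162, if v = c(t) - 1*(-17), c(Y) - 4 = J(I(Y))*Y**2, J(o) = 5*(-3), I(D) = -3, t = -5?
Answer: 23058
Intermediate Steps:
J(o) = -15
c(Y) = 4 - 15*Y**2
v = -354 (v = (4 - 15*(-5)**2) - 1*(-17) = (4 - 15*25) + 17 = (4 - 375) + 17 = -371 + 17 = -354)
u(m, E) = 118 - E/3 (u(m, E) = -(E - 354)/3 = -(-354 + E)/3 = 118 - E/3)
u(-52, -73)*162 = (118 - 1/3*(-73))*162 = (118 + 73/3)*162 = (427/3)*162 = 23058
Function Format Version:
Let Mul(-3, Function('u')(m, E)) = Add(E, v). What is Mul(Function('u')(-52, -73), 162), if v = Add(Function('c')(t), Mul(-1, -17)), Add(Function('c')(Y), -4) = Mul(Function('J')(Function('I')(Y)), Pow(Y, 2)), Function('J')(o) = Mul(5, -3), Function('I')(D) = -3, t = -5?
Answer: 23058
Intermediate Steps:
Function('J')(o) = -15
Function('c')(Y) = Add(4, Mul(-15, Pow(Y, 2)))
v = -354 (v = Add(Add(4, Mul(-15, Pow(-5, 2))), Mul(-1, -17)) = Add(Add(4, Mul(-15, 25)), 17) = Add(Add(4, -375), 17) = Add(-371, 17) = -354)
Function('u')(m, E) = Add(118, Mul(Rational(-1, 3), E)) (Function('u')(m, E) = Mul(Rational(-1, 3), Add(E, -354)) = Mul(Rational(-1, 3), Add(-354, E)) = Add(118, Mul(Rational(-1, 3), E)))
Mul(Function('u')(-52, -73), 162) = Mul(Add(118, Mul(Rational(-1, 3), -73)), 162) = Mul(Add(118, Rational(73, 3)), 162) = Mul(Rational(427, 3), 162) = 23058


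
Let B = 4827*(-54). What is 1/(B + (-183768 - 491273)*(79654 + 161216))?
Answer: -1/162597386328 ≈ -6.1502e-12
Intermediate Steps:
B = -260658
1/(B + (-183768 - 491273)*(79654 + 161216)) = 1/(-260658 + (-183768 - 491273)*(79654 + 161216)) = 1/(-260658 - 675041*240870) = 1/(-260658 - 162597125670) = 1/(-162597386328) = -1/162597386328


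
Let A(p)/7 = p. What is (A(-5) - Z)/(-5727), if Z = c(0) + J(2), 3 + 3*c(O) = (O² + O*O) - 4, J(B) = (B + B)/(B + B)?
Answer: 101/17181 ≈ 0.0058786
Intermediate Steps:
J(B) = 1 (J(B) = (2*B)/((2*B)) = (2*B)*(1/(2*B)) = 1)
c(O) = -7/3 + 2*O²/3 (c(O) = -1 + ((O² + O*O) - 4)/3 = -1 + ((O² + O²) - 4)/3 = -1 + (2*O² - 4)/3 = -1 + (-4 + 2*O²)/3 = -1 + (-4/3 + 2*O²/3) = -7/3 + 2*O²/3)
A(p) = 7*p
Z = -4/3 (Z = (-7/3 + (⅔)*0²) + 1 = (-7/3 + (⅔)*0) + 1 = (-7/3 + 0) + 1 = -7/3 + 1 = -4/3 ≈ -1.3333)
(A(-5) - Z)/(-5727) = (7*(-5) - 1*(-4/3))/(-5727) = (-35 + 4/3)*(-1/5727) = -101/3*(-1/5727) = 101/17181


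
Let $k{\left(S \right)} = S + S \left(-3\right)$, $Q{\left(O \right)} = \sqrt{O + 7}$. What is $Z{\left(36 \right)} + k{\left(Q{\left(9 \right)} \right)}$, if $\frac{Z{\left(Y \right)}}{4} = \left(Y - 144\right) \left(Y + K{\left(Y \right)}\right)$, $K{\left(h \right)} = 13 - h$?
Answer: $-5624$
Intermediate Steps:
$Q{\left(O \right)} = \sqrt{7 + O}$
$Z{\left(Y \right)} = -7488 + 52 Y$ ($Z{\left(Y \right)} = 4 \left(Y - 144\right) \left(Y - \left(-13 + Y\right)\right) = 4 \left(-144 + Y\right) 13 = 4 \left(-1872 + 13 Y\right) = -7488 + 52 Y$)
$k{\left(S \right)} = - 2 S$ ($k{\left(S \right)} = S - 3 S = - 2 S$)
$Z{\left(36 \right)} + k{\left(Q{\left(9 \right)} \right)} = \left(-7488 + 52 \cdot 36\right) - 2 \sqrt{7 + 9} = \left(-7488 + 1872\right) - 2 \sqrt{16} = -5616 - 8 = -5624$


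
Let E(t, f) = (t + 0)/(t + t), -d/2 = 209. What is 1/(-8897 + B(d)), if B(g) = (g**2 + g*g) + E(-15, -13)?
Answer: 2/681103 ≈ 2.9364e-6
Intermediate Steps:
d = -418 (d = -2*209 = -418)
E(t, f) = 1/2 (E(t, f) = t/((2*t)) = t*(1/(2*t)) = 1/2)
B(g) = 1/2 + 2*g**2 (B(g) = (g**2 + g*g) + 1/2 = (g**2 + g**2) + 1/2 = 2*g**2 + 1/2 = 1/2 + 2*g**2)
1/(-8897 + B(d)) = 1/(-8897 + (1/2 + 2*(-418)**2)) = 1/(-8897 + (1/2 + 2*174724)) = 1/(-8897 + (1/2 + 349448)) = 1/(-8897 + 698897/2) = 1/(681103/2) = 2/681103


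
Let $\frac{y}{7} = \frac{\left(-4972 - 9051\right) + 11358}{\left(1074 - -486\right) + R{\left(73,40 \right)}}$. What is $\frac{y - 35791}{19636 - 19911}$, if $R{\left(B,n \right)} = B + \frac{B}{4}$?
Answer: $\frac{9458967}{72655} \approx 130.19$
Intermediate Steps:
$R{\left(B,n \right)} = \frac{5 B}{4}$ ($R{\left(B,n \right)} = B + B \frac{1}{4} = B + \frac{B}{4} = \frac{5 B}{4}$)
$y = - \frac{14924}{1321}$ ($y = 7 \frac{\left(-4972 - 9051\right) + 11358}{\left(1074 - -486\right) + \frac{5}{4} \cdot 73} = 7 \frac{-14023 + 11358}{\left(1074 + 486\right) + \frac{365}{4}} = 7 \left(- \frac{2665}{1560 + \frac{365}{4}}\right) = 7 \left(- \frac{2665}{\frac{6605}{4}}\right) = 7 \left(\left(-2665\right) \frac{4}{6605}\right) = 7 \left(- \frac{2132}{1321}\right) = - \frac{14924}{1321} \approx -11.298$)
$\frac{y - 35791}{19636 - 19911} = \frac{- \frac{14924}{1321} - 35791}{19636 - 19911} = - \frac{47294835}{1321 \left(-275\right)} = \left(- \frac{47294835}{1321}\right) \left(- \frac{1}{275}\right) = \frac{9458967}{72655}$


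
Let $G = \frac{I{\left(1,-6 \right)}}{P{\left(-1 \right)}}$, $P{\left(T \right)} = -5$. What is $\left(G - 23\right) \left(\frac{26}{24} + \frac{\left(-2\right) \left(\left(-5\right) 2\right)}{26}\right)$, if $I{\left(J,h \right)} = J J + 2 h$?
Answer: $- \frac{578}{15} \approx -38.533$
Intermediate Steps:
$I{\left(J,h \right)} = J^{2} + 2 h$
$G = \frac{11}{5}$ ($G = \frac{1^{2} + 2 \left(-6\right)}{-5} = \left(1 - 12\right) \left(- \frac{1}{5}\right) = \left(-11\right) \left(- \frac{1}{5}\right) = \frac{11}{5} \approx 2.2$)
$\left(G - 23\right) \left(\frac{26}{24} + \frac{\left(-2\right) \left(\left(-5\right) 2\right)}{26}\right) = \left(\frac{11}{5} - 23\right) \left(\frac{26}{24} + \frac{\left(-2\right) \left(\left(-5\right) 2\right)}{26}\right) = - \frac{104 \left(26 \cdot \frac{1}{24} + \left(-2\right) \left(-10\right) \frac{1}{26}\right)}{5} = - \frac{104 \left(\frac{13}{12} + 20 \cdot \frac{1}{26}\right)}{5} = - \frac{104 \left(\frac{13}{12} + \frac{10}{13}\right)}{5} = \left(- \frac{104}{5}\right) \frac{289}{156} = - \frac{578}{15}$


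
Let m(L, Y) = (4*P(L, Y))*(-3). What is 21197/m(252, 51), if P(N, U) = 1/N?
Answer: -445137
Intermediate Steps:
m(L, Y) = -12/L (m(L, Y) = (4/L)*(-3) = -12/L)
21197/m(252, 51) = 21197/((-12/252)) = 21197/((-12*1/252)) = 21197/(-1/21) = 21197*(-21) = -445137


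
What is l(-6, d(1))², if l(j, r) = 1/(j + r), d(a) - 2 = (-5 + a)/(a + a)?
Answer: 1/36 ≈ 0.027778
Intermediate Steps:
d(a) = 2 + (-5 + a)/(2*a) (d(a) = 2 + (-5 + a)/(a + a) = 2 + (-5 + a)/((2*a)) = 2 + (-5 + a)*(1/(2*a)) = 2 + (-5 + a)/(2*a))
l(-6, d(1))² = (1/(-6 + (5/2)*(-1 + 1)/1))² = (1/(-6 + (5/2)*1*0))² = (1/(-6 + 0))² = (1/(-6))² = (-⅙)² = 1/36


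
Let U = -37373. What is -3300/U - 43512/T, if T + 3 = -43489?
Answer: 442424394/406356629 ≈ 1.0888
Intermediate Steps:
T = -43492 (T = -3 - 43489 = -43492)
-3300/U - 43512/T = -3300/(-37373) - 43512/(-43492) = -3300*(-1/37373) - 43512*(-1/43492) = 3300/37373 + 10878/10873 = 442424394/406356629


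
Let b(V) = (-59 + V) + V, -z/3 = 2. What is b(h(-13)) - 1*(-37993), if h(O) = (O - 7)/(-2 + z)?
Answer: 37939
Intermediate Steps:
z = -6 (z = -3*2 = -6)
h(O) = 7/8 - O/8 (h(O) = (O - 7)/(-2 - 6) = (-7 + O)/(-8) = (-7 + O)*(-1/8) = 7/8 - O/8)
b(V) = -59 + 2*V
b(h(-13)) - 1*(-37993) = (-59 + 2*(7/8 - 1/8*(-13))) - 1*(-37993) = (-59 + 2*(7/8 + 13/8)) + 37993 = (-59 + 2*(5/2)) + 37993 = (-59 + 5) + 37993 = -54 + 37993 = 37939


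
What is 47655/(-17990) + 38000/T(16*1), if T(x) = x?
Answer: 8535719/3598 ≈ 2372.4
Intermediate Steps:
47655/(-17990) + 38000/T(16*1) = 47655/(-17990) + 38000/((16*1)) = 47655*(-1/17990) + 38000/16 = -9531/3598 + 38000*(1/16) = -9531/3598 + 2375 = 8535719/3598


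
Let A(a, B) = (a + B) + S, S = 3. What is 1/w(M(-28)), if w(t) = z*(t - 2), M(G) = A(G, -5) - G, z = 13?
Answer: -1/52 ≈ -0.019231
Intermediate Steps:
A(a, B) = 3 + B + a (A(a, B) = (a + B) + 3 = (B + a) + 3 = 3 + B + a)
M(G) = -2 (M(G) = (3 - 5 + G) - G = (-2 + G) - G = -2)
w(t) = -26 + 13*t (w(t) = 13*(t - 2) = 13*(-2 + t) = -26 + 13*t)
1/w(M(-28)) = 1/(-26 + 13*(-2)) = 1/(-26 - 26) = 1/(-52) = -1/52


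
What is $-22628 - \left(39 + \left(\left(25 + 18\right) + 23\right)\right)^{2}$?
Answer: $-33653$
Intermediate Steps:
$-22628 - \left(39 + \left(\left(25 + 18\right) + 23\right)\right)^{2} = -22628 - \left(39 + \left(43 + 23\right)\right)^{2} = -22628 - \left(39 + 66\right)^{2} = -22628 - 105^{2} = -22628 - 11025 = -33653$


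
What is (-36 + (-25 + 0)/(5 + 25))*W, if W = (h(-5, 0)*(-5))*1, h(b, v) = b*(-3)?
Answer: 5525/2 ≈ 2762.5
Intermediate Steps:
h(b, v) = -3*b
W = -75 (W = (-3*(-5)*(-5))*1 = (15*(-5))*1 = -75*1 = -75)
(-36 + (-25 + 0)/(5 + 25))*W = (-36 + (-25 + 0)/(5 + 25))*(-75) = (-36 - 25/30)*(-75) = (-36 - 25*1/30)*(-75) = (-36 - ⅚)*(-75) = -221/6*(-75) = 5525/2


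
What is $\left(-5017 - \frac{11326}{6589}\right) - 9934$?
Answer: $- \frac{98523465}{6589} \approx -14953.0$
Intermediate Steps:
$\left(-5017 - \frac{11326}{6589}\right) - 9934 = - \frac{33068339}{6589} - 9934 = - \frac{98523465}{6589}$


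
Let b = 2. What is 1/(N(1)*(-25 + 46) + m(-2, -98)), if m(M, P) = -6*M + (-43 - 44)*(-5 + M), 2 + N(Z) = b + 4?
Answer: 1/705 ≈ 0.0014184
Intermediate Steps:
N(Z) = 4 (N(Z) = -2 + (2 + 4) = -2 + 6 = 4)
m(M, P) = 435 - 93*M (m(M, P) = -6*M - 87*(-5 + M) = -6*M + (435 - 87*M) = 435 - 93*M)
1/(N(1)*(-25 + 46) + m(-2, -98)) = 1/(4*(-25 + 46) + (435 - 93*(-2))) = 1/(4*21 + (435 + 186)) = 1/(84 + 621) = 1/705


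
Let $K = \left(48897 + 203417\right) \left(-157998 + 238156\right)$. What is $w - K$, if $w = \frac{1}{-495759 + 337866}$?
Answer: $- \frac{3193383653235517}{157893} \approx -2.0225 \cdot 10^{10}$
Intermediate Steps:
$w = - \frac{1}{157893}$ ($w = \frac{1}{-157893} = - \frac{1}{157893} \approx -6.3334 \cdot 10^{-6}$)
$K = 20224985612$ ($K = 252314 \cdot 80158 = 20224985612$)
$w - K = - \frac{1}{157893} - 20224985612 = - \frac{3193383653235517}{157893}$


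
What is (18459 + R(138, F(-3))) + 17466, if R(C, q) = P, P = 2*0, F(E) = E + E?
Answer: 35925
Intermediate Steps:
F(E) = 2*E
P = 0
R(C, q) = 0
(18459 + R(138, F(-3))) + 17466 = (18459 + 0) + 17466 = 18459 + 17466 = 35925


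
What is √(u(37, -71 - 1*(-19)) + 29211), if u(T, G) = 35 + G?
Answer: √29194 ≈ 170.86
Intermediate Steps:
√(u(37, -71 - 1*(-19)) + 29211) = √((35 + (-71 - 1*(-19))) + 29211) = √((35 + (-71 + 19)) + 29211) = √((35 - 52) + 29211) = √(-17 + 29211) = √29194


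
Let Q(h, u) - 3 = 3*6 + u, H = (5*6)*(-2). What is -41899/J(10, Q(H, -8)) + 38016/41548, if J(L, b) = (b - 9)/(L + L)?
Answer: -2176015061/10387 ≈ -2.0949e+5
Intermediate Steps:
H = -60 (H = 30*(-2) = -60)
Q(h, u) = 21 + u (Q(h, u) = 3 + (3*6 + u) = 3 + (18 + u) = 21 + u)
J(L, b) = (-9 + b)/(2*L) (J(L, b) = (-9 + b)/((2*L)) = (-9 + b)*(1/(2*L)) = (-9 + b)/(2*L))
-41899/J(10, Q(H, -8)) + 38016/41548 = -41899*20/(-9 + (21 - 8)) + 38016/41548 = -41899*20/(-9 + 13) + 38016*(1/41548) = -41899/((1/2)*(1/10)*4) + 9504/10387 = -41899/1/5 + 9504/10387 = -41899*5 + 9504/10387 = -209495 + 9504/10387 = -2176015061/10387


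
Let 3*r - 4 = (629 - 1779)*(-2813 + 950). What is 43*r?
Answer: 92125522/3 ≈ 3.0709e+7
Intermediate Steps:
r = 2142454/3 (r = 4/3 + ((629 - 1779)*(-2813 + 950))/3 = 4/3 + (-1150*(-1863))/3 = 4/3 + (⅓)*2142450 = 4/3 + 714150 = 2142454/3 ≈ 7.1415e+5)
43*r = 43*(2142454/3) = 92125522/3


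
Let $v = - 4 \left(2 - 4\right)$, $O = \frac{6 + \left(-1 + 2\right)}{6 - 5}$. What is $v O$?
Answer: $56$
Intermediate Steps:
$O = 7$ ($O = \frac{6 + 1}{1} = 7 \cdot 1 = 7$)
$v = 8$ ($v = \left(-4\right) \left(-2\right) = 8$)
$v O = 8 \cdot 7 = 56$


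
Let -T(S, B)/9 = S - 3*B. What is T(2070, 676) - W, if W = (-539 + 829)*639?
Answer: -185688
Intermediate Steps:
T(S, B) = -9*S + 27*B (T(S, B) = -9*(S - 3*B) = -9*S + 27*B)
W = 185310 (W = 290*639 = 185310)
T(2070, 676) - W = (-9*2070 + 27*676) - 1*185310 = (-18630 + 18252) - 185310 = -378 - 185310 = -185688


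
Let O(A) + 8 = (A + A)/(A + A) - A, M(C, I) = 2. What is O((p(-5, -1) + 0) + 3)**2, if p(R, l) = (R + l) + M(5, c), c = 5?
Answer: 36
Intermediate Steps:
p(R, l) = 2 + R + l (p(R, l) = (R + l) + 2 = 2 + R + l)
O(A) = -7 - A (O(A) = -8 + ((A + A)/(A + A) - A) = -8 + ((2*A)/((2*A)) - A) = -8 + ((2*A)*(1/(2*A)) - A) = -8 + (1 - A) = -7 - A)
O((p(-5, -1) + 0) + 3)**2 = (-7 - (((2 - 5 - 1) + 0) + 3))**2 = (-7 - ((-4 + 0) + 3))**2 = (-7 - (-4 + 3))**2 = (-7 - 1*(-1))**2 = (-7 + 1)**2 = (-6)**2 = 36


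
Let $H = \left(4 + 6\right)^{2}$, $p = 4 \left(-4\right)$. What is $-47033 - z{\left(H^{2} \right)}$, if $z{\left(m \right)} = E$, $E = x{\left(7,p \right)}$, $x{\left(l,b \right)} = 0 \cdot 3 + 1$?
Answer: $-47034$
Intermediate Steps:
$p = -16$
$H = 100$ ($H = 10^{2} = 100$)
$x{\left(l,b \right)} = 1$ ($x{\left(l,b \right)} = 0 + 1 = 1$)
$E = 1$
$z{\left(m \right)} = 1$
$-47033 - z{\left(H^{2} \right)} = -47033 - 1 = -47034$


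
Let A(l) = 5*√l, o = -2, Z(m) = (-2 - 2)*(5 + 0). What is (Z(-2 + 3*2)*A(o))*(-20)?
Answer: 2000*I*√2 ≈ 2828.4*I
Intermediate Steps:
Z(m) = -20 (Z(m) = -4*5 = -20)
(Z(-2 + 3*2)*A(o))*(-20) = -100*√(-2)*(-20) = -100*I*√2*(-20) = 2000*I*√2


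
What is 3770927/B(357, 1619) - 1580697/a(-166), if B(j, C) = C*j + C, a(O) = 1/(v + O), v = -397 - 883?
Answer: 1324789259961851/579602 ≈ 2.2857e+9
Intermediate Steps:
v = -1280
a(O) = 1/(-1280 + O)
B(j, C) = C + C*j
3770927/B(357, 1619) - 1580697/a(-166) = 3770927/((1619*(1 + 357))) - 1580697/(1/(-1280 - 166)) = 3770927/((1619*358)) - 1580697/(1/(-1446)) = 3770927/579602 - 1580697/(-1/1446) = 3770927*(1/579602) - 1580697*(-1446) = 3770927/579602 + 2285687862 = 1324789259961851/579602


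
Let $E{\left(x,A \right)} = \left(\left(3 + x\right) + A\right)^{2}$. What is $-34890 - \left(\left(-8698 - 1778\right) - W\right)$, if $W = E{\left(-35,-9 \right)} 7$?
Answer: $-12647$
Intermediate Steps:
$E{\left(x,A \right)} = \left(3 + A + x\right)^{2}$
$W = 11767$ ($W = \left(3 - 9 - 35\right)^{2} \cdot 7 = \left(-41\right)^{2} \cdot 7 = 1681 \cdot 7 = 11767$)
$-34890 - \left(\left(-8698 - 1778\right) - W\right) = -34890 - \left(\left(-8698 - 1778\right) - 11767\right) = -34890 - \left(-10476 - 11767\right) = -34890 - -22243 = -34890 + 22243 = -12647$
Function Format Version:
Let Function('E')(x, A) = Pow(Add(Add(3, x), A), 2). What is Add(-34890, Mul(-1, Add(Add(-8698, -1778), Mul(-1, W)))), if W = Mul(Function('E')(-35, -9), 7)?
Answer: -12647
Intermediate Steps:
Function('E')(x, A) = Pow(Add(3, A, x), 2)
W = 11767 (W = Mul(Pow(Add(3, -9, -35), 2), 7) = Mul(Pow(-41, 2), 7) = Mul(1681, 7) = 11767)
Add(-34890, Mul(-1, Add(Add(-8698, -1778), Mul(-1, W)))) = Add(-34890, Mul(-1, Add(Add(-8698, -1778), Mul(-1, 11767)))) = Add(-34890, Mul(-1, Add(-10476, -11767))) = Add(-34890, Mul(-1, -22243)) = Add(-34890, 22243) = -12647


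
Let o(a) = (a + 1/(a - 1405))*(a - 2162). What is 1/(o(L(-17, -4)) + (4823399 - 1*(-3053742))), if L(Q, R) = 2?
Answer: 1403/11045570023 ≈ 1.2702e-7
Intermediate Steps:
o(a) = (-2162 + a)*(a + 1/(-1405 + a)) (o(a) = (a + 1/(-1405 + a))*(-2162 + a) = (-2162 + a)*(a + 1/(-1405 + a)))
1/(o(L(-17, -4)) + (4823399 - 1*(-3053742))) = 1/((-2162 + 2³ - 3567*2² + 3037611*2)/(-1405 + 2) + (4823399 - 1*(-3053742))) = 1/((-2162 + 8 - 3567*4 + 6075222)/(-1403) + (4823399 + 3053742)) = 1/(-(-2162 + 8 - 14268 + 6075222)/1403 + 7877141) = 1/(-1/1403*6058800 + 7877141) = 1/(-6058800/1403 + 7877141) = 1/(11045570023/1403) = 1403/11045570023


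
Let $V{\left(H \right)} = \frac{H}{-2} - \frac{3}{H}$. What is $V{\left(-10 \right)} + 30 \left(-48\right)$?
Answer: $- \frac{14347}{10} \approx -1434.7$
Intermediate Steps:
$V{\left(H \right)} = - \frac{3}{H} - \frac{H}{2}$ ($V{\left(H \right)} = H \left(- \frac{1}{2}\right) - \frac{3}{H} = - \frac{H}{2} - \frac{3}{H} = - \frac{3}{H} - \frac{H}{2}$)
$V{\left(-10 \right)} + 30 \left(-48\right) = \left(- \frac{3}{-10} - -5\right) + 30 \left(-48\right) = \left(\left(-3\right) \left(- \frac{1}{10}\right) + 5\right) - 1440 = \left(\frac{3}{10} + 5\right) - 1440 = \frac{53}{10} - 1440 = - \frac{14347}{10}$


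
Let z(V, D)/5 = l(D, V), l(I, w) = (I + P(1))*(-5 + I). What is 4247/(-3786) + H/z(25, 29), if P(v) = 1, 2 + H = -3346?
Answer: -388399/189300 ≈ -2.0518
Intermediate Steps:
H = -3348 (H = -2 - 3346 = -3348)
l(I, w) = (1 + I)*(-5 + I) (l(I, w) = (I + 1)*(-5 + I) = (1 + I)*(-5 + I))
z(V, D) = -25 - 20*D + 5*D² (z(V, D) = 5*(-5 + D² - 4*D) = -25 - 20*D + 5*D²)
4247/(-3786) + H/z(25, 29) = 4247/(-3786) - 3348/(-25 - 20*29 + 5*29²) = 4247*(-1/3786) - 3348/(-25 - 580 + 5*841) = -4247/3786 - 3348/(-25 - 580 + 4205) = -4247/3786 - 3348/3600 = -4247/3786 - 3348*1/3600 = -4247/3786 - 93/100 = -388399/189300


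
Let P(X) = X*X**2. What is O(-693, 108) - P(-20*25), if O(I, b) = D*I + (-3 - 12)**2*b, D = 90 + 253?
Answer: 124786601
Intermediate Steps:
P(X) = X**3
D = 343
O(I, b) = 225*b + 343*I (O(I, b) = 343*I + (-3 - 12)**2*b = 343*I + (-15)**2*b = 343*I + 225*b = 225*b + 343*I)
O(-693, 108) - P(-20*25) = (225*108 + 343*(-693)) - (-20*25)**3 = (24300 - 237699) - 1*(-500)**3 = -213399 - 1*(-125000000) = -213399 + 125000000 = 124786601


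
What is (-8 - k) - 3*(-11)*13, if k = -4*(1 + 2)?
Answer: 433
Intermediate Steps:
k = -12 (k = -4*3 = -12)
(-8 - k) - 3*(-11)*13 = (-8 - 1*(-12)) - 3*(-11)*13 = (-8 + 12) + 33*13 = 4 + 429 = 433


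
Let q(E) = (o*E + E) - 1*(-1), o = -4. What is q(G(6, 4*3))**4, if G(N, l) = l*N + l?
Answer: 3969126001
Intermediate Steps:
G(N, l) = l + N*l (G(N, l) = N*l + l = l + N*l)
q(E) = 1 - 3*E (q(E) = (-4*E + E) - 1*(-1) = -3*E + 1 = 1 - 3*E)
q(G(6, 4*3))**4 = (1 - 3*4*3*(1 + 6))**4 = (1 - 36*7)**4 = (1 - 3*84)**4 = (1 - 252)**4 = (-251)**4 = 3969126001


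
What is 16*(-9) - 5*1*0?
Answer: -144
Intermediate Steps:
16*(-9) - 5*1*0 = -144 - 5*0 = -144 + 0 = -144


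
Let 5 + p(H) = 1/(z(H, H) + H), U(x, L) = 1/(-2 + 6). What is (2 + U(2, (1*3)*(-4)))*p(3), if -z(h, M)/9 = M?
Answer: -363/32 ≈ -11.344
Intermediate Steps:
U(x, L) = 1/4
z(h, M) = -9*M
p(H) = -5 - 1/(8*H) (p(H) = -5 + 1/(-9*H + H) = -5 + 1/(-8*H) = -5 - 1/(8*H))
(2 + U(2, (1*3)*(-4)))*p(3) = (2 + 1/4)*(-5 - 1/8/3) = 9*(-5 - 1/8*1/3)/4 = 9*(-5 - 1/24)/4 = (9/4)*(-121/24) = -363/32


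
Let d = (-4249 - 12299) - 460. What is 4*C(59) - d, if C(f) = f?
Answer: 17244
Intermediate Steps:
d = -17008 (d = -16548 - 460 = -17008)
4*C(59) - d = 4*59 - 1*(-17008) = 236 + 17008 = 17244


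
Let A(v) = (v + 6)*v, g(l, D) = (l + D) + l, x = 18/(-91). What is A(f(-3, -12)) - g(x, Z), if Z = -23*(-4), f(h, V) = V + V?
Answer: 30976/91 ≈ 340.40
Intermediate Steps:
f(h, V) = 2*V
x = -18/91 (x = 18*(-1/91) = -18/91 ≈ -0.19780)
Z = 92
g(l, D) = D + 2*l (g(l, D) = (D + l) + l = D + 2*l)
A(v) = v*(6 + v) (A(v) = (6 + v)*v = v*(6 + v))
A(f(-3, -12)) - g(x, Z) = (2*(-12))*(6 + 2*(-12)) - (92 + 2*(-18/91)) = -24*(6 - 24) - (92 - 36/91) = -24*(-18) - 1*8336/91 = 432 - 8336/91 = 30976/91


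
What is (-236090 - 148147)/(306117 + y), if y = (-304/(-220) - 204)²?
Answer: -166045275/150027523 ≈ -1.1068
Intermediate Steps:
y = 124188736/3025 (y = (-304*(-1/220) - 204)² = (76/55 - 204)² = (-11144/55)² = 124188736/3025 ≈ 41054.)
(-236090 - 148147)/(306117 + y) = (-236090 - 148147)/(306117 + 124188736/3025) = -384237/1050192661/3025 = -384237*3025/1050192661 = -166045275/150027523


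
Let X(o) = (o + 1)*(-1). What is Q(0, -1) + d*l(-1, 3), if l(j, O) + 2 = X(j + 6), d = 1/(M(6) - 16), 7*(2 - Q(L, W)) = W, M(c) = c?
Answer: 103/35 ≈ 2.9429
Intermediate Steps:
Q(L, W) = 2 - W/7
d = -⅒ (d = 1/(6 - 16) = 1/(-10) = -⅒ ≈ -0.10000)
X(o) = -1 - o (X(o) = (1 + o)*(-1) = -1 - o)
l(j, O) = -9 - j (l(j, O) = -2 + (-1 - (j + 6)) = -2 + (-1 - (6 + j)) = -2 + (-1 + (-6 - j)) = -2 + (-7 - j) = -9 - j)
Q(0, -1) + d*l(-1, 3) = (2 - ⅐*(-1)) - (-9 - 1*(-1))/10 = (2 + ⅐) - (-9 + 1)/10 = 15/7 - ⅒*(-8) = 15/7 + ⅘ = 103/35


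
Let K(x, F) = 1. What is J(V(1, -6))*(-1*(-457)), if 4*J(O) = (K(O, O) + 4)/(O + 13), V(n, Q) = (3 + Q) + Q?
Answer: 2285/16 ≈ 142.81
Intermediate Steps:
V(n, Q) = 3 + 2*Q
J(O) = 5/(4*(13 + O)) (J(O) = ((1 + 4)/(O + 13))/4 = (5/(13 + O))/4 = 5/(4*(13 + O)))
J(V(1, -6))*(-1*(-457)) = (5/(4*(13 + (3 + 2*(-6)))))*(-1*(-457)) = (5/(4*(13 + (3 - 12))))*457 = (5/(4*(13 - 9)))*457 = ((5/4)/4)*457 = ((5/4)*(¼))*457 = (5/16)*457 = 2285/16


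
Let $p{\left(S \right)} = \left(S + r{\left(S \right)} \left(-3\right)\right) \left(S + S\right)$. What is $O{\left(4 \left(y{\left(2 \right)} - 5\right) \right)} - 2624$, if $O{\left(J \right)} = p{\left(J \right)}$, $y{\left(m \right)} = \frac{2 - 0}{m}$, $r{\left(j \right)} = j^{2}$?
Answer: $22464$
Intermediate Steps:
$y{\left(m \right)} = \frac{2}{m}$ ($y{\left(m \right)} = \frac{2 + 0}{m} = \frac{2}{m}$)
$p{\left(S \right)} = 2 S \left(S - 3 S^{2}\right)$ ($p{\left(S \right)} = \left(S + S^{2} \left(-3\right)\right) \left(S + S\right) = \left(S - 3 S^{2}\right) 2 S = 2 S \left(S - 3 S^{2}\right)$)
$O{\left(J \right)} = J^{2} \left(2 - 6 J\right)$
$O{\left(4 \left(y{\left(2 \right)} - 5\right) \right)} - 2624 = \left(4 \left(\frac{2}{2} - 5\right)\right)^{2} \left(2 - 6 \cdot 4 \left(\frac{2}{2} - 5\right)\right) - 2624 = \left(4 \left(2 \cdot \frac{1}{2} - 5\right)\right)^{2} \left(2 - 6 \cdot 4 \left(2 \cdot \frac{1}{2} - 5\right)\right) - 2624 = \left(4 \left(1 - 5\right)\right)^{2} \left(2 - 6 \cdot 4 \left(1 - 5\right)\right) - 2624 = \left(4 \left(-4\right)\right)^{2} \left(2 - 6 \cdot 4 \left(-4\right)\right) - 2624 = \left(-16\right)^{2} \left(2 - -96\right) - 2624 = 256 \left(2 + 96\right) - 2624 = 256 \cdot 98 - 2624 = 25088 - 2624 = 22464$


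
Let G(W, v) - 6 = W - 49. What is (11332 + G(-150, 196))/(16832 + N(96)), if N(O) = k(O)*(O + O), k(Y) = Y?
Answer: 11139/35264 ≈ 0.31587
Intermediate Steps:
G(W, v) = -43 + W (G(W, v) = 6 + (W - 49) = 6 + (-49 + W) = -43 + W)
N(O) = 2*O² (N(O) = O*(O + O) = O*(2*O) = 2*O²)
(11332 + G(-150, 196))/(16832 + N(96)) = (11332 + (-43 - 150))/(16832 + 2*96²) = (11332 - 193)/(16832 + 2*9216) = 11139/(16832 + 18432) = 11139/35264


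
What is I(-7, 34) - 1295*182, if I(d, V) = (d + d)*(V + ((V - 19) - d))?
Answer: -236474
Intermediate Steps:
I(d, V) = 2*d*(-19 - d + 2*V) (I(d, V) = (2*d)*(V + ((-19 + V) - d)) = (2*d)*(V + (-19 + V - d)) = (2*d)*(-19 - d + 2*V) = 2*d*(-19 - d + 2*V))
I(-7, 34) - 1295*182 = 2*(-7)*(-19 - 1*(-7) + 2*34) - 1295*182 = 2*(-7)*(-19 + 7 + 68) - 235690 = 2*(-7)*56 - 235690 = -784 - 235690 = -236474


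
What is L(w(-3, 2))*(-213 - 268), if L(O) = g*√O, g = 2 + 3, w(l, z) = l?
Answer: -2405*I*√3 ≈ -4165.6*I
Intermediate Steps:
g = 5
L(O) = 5*√O
L(w(-3, 2))*(-213 - 268) = (5*√(-3))*(-213 - 268) = (5*(I*√3))*(-481) = (5*I*√3)*(-481) = -2405*I*√3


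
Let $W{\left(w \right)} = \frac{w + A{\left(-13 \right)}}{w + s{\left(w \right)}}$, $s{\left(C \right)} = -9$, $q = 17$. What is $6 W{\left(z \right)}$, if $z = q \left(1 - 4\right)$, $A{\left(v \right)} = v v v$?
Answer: $\frac{1124}{5} \approx 224.8$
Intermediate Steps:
$A{\left(v \right)} = v^{3}$ ($A{\left(v \right)} = v^{2} v = v^{3}$)
$z = -51$ ($z = 17 \left(1 - 4\right) = 17 \left(-3\right) = -51$)
$W{\left(w \right)} = \frac{-2197 + w}{-9 + w}$ ($W{\left(w \right)} = \frac{w + \left(-13\right)^{3}}{w - 9} = \frac{w - 2197}{-9 + w} = \frac{-2197 + w}{-9 + w}$)
$6 W{\left(z \right)} = 6 \frac{-2197 - 51}{-9 - 51} = 6 \frac{1}{-60} \left(-2248\right) = 6 \left(\left(- \frac{1}{60}\right) \left(-2248\right)\right) = 6 \cdot \frac{562}{15} = \frac{1124}{5}$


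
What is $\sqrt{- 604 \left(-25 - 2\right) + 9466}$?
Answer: $7 \sqrt{526} \approx 160.54$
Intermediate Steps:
$\sqrt{- 604 \left(-25 - 2\right) + 9466} = \sqrt{\left(-604\right) \left(-27\right) + 9466} = \sqrt{16308 + 9466} = \sqrt{25774} = 7 \sqrt{526}$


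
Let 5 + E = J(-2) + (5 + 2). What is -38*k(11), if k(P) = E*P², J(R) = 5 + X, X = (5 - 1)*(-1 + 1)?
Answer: -32186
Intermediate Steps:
X = 0 (X = 4*0 = 0)
J(R) = 5 (J(R) = 5 + 0 = 5)
E = 7 (E = -5 + (5 + (5 + 2)) = -5 + (5 + 7) = -5 + 12 = 7)
k(P) = 7*P²
-38*k(11) = -266*11² = -266*121 = -38*847 = -32186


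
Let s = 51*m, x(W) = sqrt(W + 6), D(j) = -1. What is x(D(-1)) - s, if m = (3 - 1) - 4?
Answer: 102 + sqrt(5) ≈ 104.24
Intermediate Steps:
x(W) = sqrt(6 + W)
m = -2 (m = 2 - 4 = -2)
s = -102 (s = 51*(-2) = -102)
x(D(-1)) - s = sqrt(6 - 1) - 1*(-102) = sqrt(5) + 102 = 102 + sqrt(5)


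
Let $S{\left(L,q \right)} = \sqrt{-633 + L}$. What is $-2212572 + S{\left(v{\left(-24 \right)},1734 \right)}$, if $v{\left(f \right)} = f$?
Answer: $-2212572 + 3 i \sqrt{73} \approx -2.2126 \cdot 10^{6} + 25.632 i$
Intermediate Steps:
$-2212572 + S{\left(v{\left(-24 \right)},1734 \right)} = -2212572 + \sqrt{-633 - 24} = -2212572 + \sqrt{-657} = -2212572 + 3 i \sqrt{73}$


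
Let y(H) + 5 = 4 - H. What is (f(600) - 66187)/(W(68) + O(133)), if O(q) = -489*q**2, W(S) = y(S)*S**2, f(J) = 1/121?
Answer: 2669542/361748739 ≈ 0.0073795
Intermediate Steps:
y(H) = -1 - H (y(H) = -5 + (4 - H) = -1 - H)
f(J) = 1/121
W(S) = S**2*(-1 - S) (W(S) = (-1 - S)*S**2 = S**2*(-1 - S))
(f(600) - 66187)/(W(68) + O(133)) = (1/121 - 66187)/(68**2*(-1 - 1*68) - 489*133**2) = -8008626/(121*(4624*(-1 - 68) - 489*17689)) = -8008626/(121*(4624*(-69) - 8649921)) = -8008626/(121*(-319056 - 8649921)) = -8008626/121/(-8968977) = -8008626/121*(-1/8968977) = 2669542/361748739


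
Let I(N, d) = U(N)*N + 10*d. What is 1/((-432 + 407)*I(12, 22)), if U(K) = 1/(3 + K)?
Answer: -1/5520 ≈ -0.00018116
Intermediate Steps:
I(N, d) = 10*d + N/(3 + N) (I(N, d) = N/(3 + N) + 10*d = 10*d + N/(3 + N))
1/((-432 + 407)*I(12, 22)) = 1/((-432 + 407)*((12 + 10*22*(3 + 12))/(3 + 12))) = 1/(-25*(12 + 10*22*15)/15) = 1/(-5*(12 + 3300)/3) = 1/(-5*3312/3) = 1/(-25*1104/5) = 1/(-5520) = -1/5520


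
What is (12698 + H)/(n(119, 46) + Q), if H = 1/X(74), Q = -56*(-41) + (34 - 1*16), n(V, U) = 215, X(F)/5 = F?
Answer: 522029/103970 ≈ 5.0210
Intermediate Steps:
X(F) = 5*F
Q = 2314 (Q = 2296 + (34 - 16) = 2296 + 18 = 2314)
H = 1/370 (H = 1/(5*74) = 1/370 ≈ 0.0027027)
(12698 + H)/(n(119, 46) + Q) = (12698 + 1/370)/(215 + 2314) = (4698261/370)/2529 = (4698261/370)*(1/2529) = 522029/103970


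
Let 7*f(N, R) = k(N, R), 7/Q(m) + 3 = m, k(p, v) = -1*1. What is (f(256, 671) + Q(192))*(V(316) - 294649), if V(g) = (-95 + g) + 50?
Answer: 280360/9 ≈ 31151.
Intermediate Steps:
k(p, v) = -1
Q(m) = 7/(-3 + m)
V(g) = -45 + g
f(N, R) = -⅐ (f(N, R) = (⅐)*(-1) = -⅐)
(f(256, 671) + Q(192))*(V(316) - 294649) = (-⅐ + 7/(-3 + 192))*((-45 + 316) - 294649) = (-⅐ + 7/189)*(271 - 294649) = (-⅐ + 7*(1/189))*(-294378) = (-⅐ + 1/27)*(-294378) = -20/189*(-294378) = 280360/9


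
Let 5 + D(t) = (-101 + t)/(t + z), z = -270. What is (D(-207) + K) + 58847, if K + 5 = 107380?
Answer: 79285817/477 ≈ 1.6622e+5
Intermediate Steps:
K = 107375 (K = -5 + 107380 = 107375)
D(t) = -5 + (-101 + t)/(-270 + t) (D(t) = -5 + (-101 + t)/(t - 270) = -5 + (-101 + t)/(-270 + t))
(D(-207) + K) + 58847 = ((1249 - 4*(-207))/(-270 - 207) + 107375) + 58847 = ((1249 + 828)/(-477) + 107375) + 58847 = (-1/477*2077 + 107375) + 58847 = (-2077/477 + 107375) + 58847 = 51215798/477 + 58847 = 79285817/477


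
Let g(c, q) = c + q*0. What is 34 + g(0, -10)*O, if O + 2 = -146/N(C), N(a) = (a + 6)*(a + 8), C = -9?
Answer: 34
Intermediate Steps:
N(a) = (6 + a)*(8 + a)
O = -152/3 (O = -2 - 146/(48 + (-9)**2 + 14*(-9)) = -2 - 146/(48 + 81 - 126) = -2 - 146/3 = -152/3 ≈ -50.667)
g(c, q) = c (g(c, q) = c + 0 = c)
34 + g(0, -10)*O = 34 + 0*(-152/3) = 34 + 0 = 34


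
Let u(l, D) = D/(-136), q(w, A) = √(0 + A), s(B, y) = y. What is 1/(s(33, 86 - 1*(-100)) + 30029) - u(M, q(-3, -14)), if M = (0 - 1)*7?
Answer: 1/30215 + I*√14/136 ≈ 3.3096e-5 + 0.027512*I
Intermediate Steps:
q(w, A) = √A
M = -7 (M = -1*7 = -7)
u(l, D) = -D/136 (u(l, D) = D*(-1/136) = -D/136)
1/(s(33, 86 - 1*(-100)) + 30029) - u(M, q(-3, -14)) = 1/((86 - 1*(-100)) + 30029) - (-1)*√(-14)/136 = 1/((86 + 100) + 30029) - (-1)*I*√14/136 = 1/(186 + 30029) - (-1)*I*√14/136 = 1/30215 + I*√14/136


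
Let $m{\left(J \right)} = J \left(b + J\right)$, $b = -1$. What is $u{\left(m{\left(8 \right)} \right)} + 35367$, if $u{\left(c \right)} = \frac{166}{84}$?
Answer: $\frac{1485497}{42} \approx 35369.0$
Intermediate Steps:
$m{\left(J \right)} = J \left(-1 + J\right)$
$u{\left(c \right)} = \frac{83}{42}$ ($u{\left(c \right)} = 166 \cdot \frac{1}{84} = \frac{83}{42}$)
$u{\left(m{\left(8 \right)} \right)} + 35367 = \frac{83}{42} + 35367 = \frac{1485497}{42}$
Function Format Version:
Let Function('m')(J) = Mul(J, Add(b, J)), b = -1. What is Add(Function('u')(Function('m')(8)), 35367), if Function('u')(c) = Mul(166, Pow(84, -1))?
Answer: Rational(1485497, 42) ≈ 35369.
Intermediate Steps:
Function('m')(J) = Mul(J, Add(-1, J))
Function('u')(c) = Rational(83, 42) (Function('u')(c) = Mul(166, Rational(1, 84)) = Rational(83, 42))
Add(Function('u')(Function('m')(8)), 35367) = Add(Rational(83, 42), 35367) = Rational(1485497, 42)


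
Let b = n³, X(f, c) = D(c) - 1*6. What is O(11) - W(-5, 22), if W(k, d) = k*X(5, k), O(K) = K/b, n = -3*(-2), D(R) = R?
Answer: -11869/216 ≈ -54.949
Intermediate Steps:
n = 6
X(f, c) = -6 + c (X(f, c) = c - 1*6 = c - 6 = -6 + c)
b = 216 (b = 6³ = 216)
O(K) = K/216
W(k, d) = k*(-6 + k)
O(11) - W(-5, 22) = (1/216)*11 - (-5)*(-6 - 5) = 11/216 - (-5)*(-11) = 11/216 - 1*55 = 11/216 - 55 = -11869/216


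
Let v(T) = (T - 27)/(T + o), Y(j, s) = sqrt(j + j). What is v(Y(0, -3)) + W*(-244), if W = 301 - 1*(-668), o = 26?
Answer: -6147363/26 ≈ -2.3644e+5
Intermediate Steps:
Y(j, s) = sqrt(2)*sqrt(j) (Y(j, s) = sqrt(2*j) = sqrt(2)*sqrt(j))
W = 969 (W = 301 + 668 = 969)
v(T) = (-27 + T)/(26 + T) (v(T) = (T - 27)/(T + 26) = (-27 + T)/(26 + T))
v(Y(0, -3)) + W*(-244) = (-27 + sqrt(2)*sqrt(0))/(26 + sqrt(2)*sqrt(0)) + 969*(-244) = (-27 + sqrt(2)*0)/(26 + sqrt(2)*0) - 236436 = (-27 + 0)/(26 + 0) - 236436 = -27/26 - 236436 = -6147363/26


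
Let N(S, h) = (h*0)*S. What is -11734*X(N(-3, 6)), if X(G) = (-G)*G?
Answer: 0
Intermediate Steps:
N(S, h) = 0 (N(S, h) = 0*S = 0)
X(G) = -G**2
-11734*X(N(-3, 6)) = -(-11734)*0**2 = -(-11734)*0 = -11734*0 = 0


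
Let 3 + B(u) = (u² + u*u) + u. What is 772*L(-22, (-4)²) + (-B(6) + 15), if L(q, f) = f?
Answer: 12292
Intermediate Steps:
B(u) = -3 + u + 2*u² (B(u) = -3 + ((u² + u*u) + u) = -3 + ((u² + u²) + u) = -3 + (2*u² + u) = -3 + (u + 2*u²) = -3 + u + 2*u²)
772*L(-22, (-4)²) + (-B(6) + 15) = 772*(-4)² + (-(-3 + 6 + 2*6²) + 15) = 772*16 + (-(-3 + 6 + 2*36) + 15) = 12352 + (-(-3 + 6 + 72) + 15) = 12352 + (-1*75 + 15) = 12352 + (-75 + 15) = 12352 - 60 = 12292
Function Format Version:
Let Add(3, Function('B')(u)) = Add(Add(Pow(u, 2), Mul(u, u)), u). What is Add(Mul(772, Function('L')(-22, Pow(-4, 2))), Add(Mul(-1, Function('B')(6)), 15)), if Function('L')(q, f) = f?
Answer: 12292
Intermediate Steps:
Function('B')(u) = Add(-3, u, Mul(2, Pow(u, 2))) (Function('B')(u) = Add(-3, Add(Add(Pow(u, 2), Mul(u, u)), u)) = Add(-3, Add(Add(Pow(u, 2), Pow(u, 2)), u)) = Add(-3, Add(Mul(2, Pow(u, 2)), u)) = Add(-3, Add(u, Mul(2, Pow(u, 2)))) = Add(-3, u, Mul(2, Pow(u, 2))))
Add(Mul(772, Function('L')(-22, Pow(-4, 2))), Add(Mul(-1, Function('B')(6)), 15)) = Add(Mul(772, Pow(-4, 2)), Add(Mul(-1, Add(-3, 6, Mul(2, Pow(6, 2)))), 15)) = Add(Mul(772, 16), Add(Mul(-1, Add(-3, 6, Mul(2, 36))), 15)) = Add(12352, Add(Mul(-1, Add(-3, 6, 72)), 15)) = Add(12352, Add(Mul(-1, 75), 15)) = Add(12352, Add(-75, 15)) = Add(12352, -60) = 12292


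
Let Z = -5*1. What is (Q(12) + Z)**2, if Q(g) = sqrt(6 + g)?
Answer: 43 - 30*sqrt(2) ≈ 0.57359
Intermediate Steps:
Z = -5
(Q(12) + Z)**2 = (sqrt(6 + 12) - 5)**2 = (sqrt(18) - 5)**2 = (3*sqrt(2) - 5)**2 = (-5 + 3*sqrt(2))**2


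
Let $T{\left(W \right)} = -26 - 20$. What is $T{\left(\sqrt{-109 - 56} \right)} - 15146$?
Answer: $-15192$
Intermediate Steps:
$T{\left(W \right)} = -46$
$T{\left(\sqrt{-109 - 56} \right)} - 15146 = -46 - 15146 = -15192$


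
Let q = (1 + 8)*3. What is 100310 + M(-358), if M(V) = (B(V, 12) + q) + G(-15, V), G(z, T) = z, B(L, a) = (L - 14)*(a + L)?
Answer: 229034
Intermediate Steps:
q = 27 (q = 9*3 = 27)
B(L, a) = (-14 + L)*(L + a)
M(V) = -156 + V² - 2*V (M(V) = ((V² - 14*V - 14*12 + V*12) + 27) - 15 = ((V² - 14*V - 168 + 12*V) + 27) - 15 = ((-168 + V² - 2*V) + 27) - 15 = (-141 + V² - 2*V) - 15 = -156 + V² - 2*V)
100310 + M(-358) = 100310 + (-156 + (-358)² - 2*(-358)) = 100310 + (-156 + 128164 + 716) = 100310 + 128724 = 229034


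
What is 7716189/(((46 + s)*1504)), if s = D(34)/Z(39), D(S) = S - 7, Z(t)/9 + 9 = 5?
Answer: 7716189/68056 ≈ 113.38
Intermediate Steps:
Z(t) = -36 (Z(t) = -81 + 9*5 = -81 + 45 = -36)
D(S) = -7 + S
s = -3/4 (s = (-7 + 34)/(-36) = 27*(-1/36) = -3/4 ≈ -0.75000)
7716189/(((46 + s)*1504)) = 7716189/(((46 - 3/4)*1504)) = 7716189/(((181/4)*1504)) = 7716189/68056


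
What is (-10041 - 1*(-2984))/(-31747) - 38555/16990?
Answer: -220821431/107876306 ≈ -2.0470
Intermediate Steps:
(-10041 - 1*(-2984))/(-31747) - 38555/16990 = (-10041 + 2984)*(-1/31747) - 38555*1/16990 = -7057*(-1/31747) - 7711/3398 = 7057/31747 - 7711/3398 = -220821431/107876306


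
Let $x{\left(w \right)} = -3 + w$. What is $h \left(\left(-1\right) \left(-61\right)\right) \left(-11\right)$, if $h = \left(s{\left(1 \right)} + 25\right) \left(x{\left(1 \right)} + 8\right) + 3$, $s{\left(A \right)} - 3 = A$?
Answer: $-118767$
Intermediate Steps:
$s{\left(A \right)} = 3 + A$
$h = 177$ ($h = \left(\left(3 + 1\right) + 25\right) \left(\left(-3 + 1\right) + 8\right) + 3 = \left(4 + 25\right) \left(-2 + 8\right) + 3 = 29 \cdot 6 + 3 = 174 + 3 = 177$)
$h \left(\left(-1\right) \left(-61\right)\right) \left(-11\right) = 177 \left(\left(-1\right) \left(-61\right)\right) \left(-11\right) = 177 \cdot 61 \left(-11\right) = 10797 \left(-11\right) = -118767$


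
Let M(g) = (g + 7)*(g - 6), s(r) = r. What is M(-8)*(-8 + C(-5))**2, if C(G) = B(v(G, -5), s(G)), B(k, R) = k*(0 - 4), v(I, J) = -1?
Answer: 224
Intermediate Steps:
B(k, R) = -4*k (B(k, R) = k*(-4) = -4*k)
C(G) = 4 (C(G) = -4*(-1) = 4)
M(g) = (-6 + g)*(7 + g) (M(g) = (7 + g)*(-6 + g) = (-6 + g)*(7 + g))
M(-8)*(-8 + C(-5))**2 = (-42 - 8 + (-8)**2)*(-8 + 4)**2 = (-42 - 8 + 64)*(-4)**2 = 14*16 = 224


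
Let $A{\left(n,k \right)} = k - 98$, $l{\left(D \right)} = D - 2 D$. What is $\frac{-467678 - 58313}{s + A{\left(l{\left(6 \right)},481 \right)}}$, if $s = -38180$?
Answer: $\frac{525991}{37797} \approx 13.916$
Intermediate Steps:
$l{\left(D \right)} = - D$
$A{\left(n,k \right)} = -98 + k$ ($A{\left(n,k \right)} = k - 98 = -98 + k$)
$\frac{-467678 - 58313}{s + A{\left(l{\left(6 \right)},481 \right)}} = \frac{-467678 - 58313}{-38180 + \left(-98 + 481\right)} = - \frac{525991}{-38180 + 383} = - \frac{525991}{-37797} = \left(-525991\right) \left(- \frac{1}{37797}\right) = \frac{525991}{37797}$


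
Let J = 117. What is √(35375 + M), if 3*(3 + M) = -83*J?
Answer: √32135 ≈ 179.26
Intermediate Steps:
M = -3240 (M = -3 + (-83*117)/3 = -3 + (⅓)*(-9711) = -3 - 3237 = -3240)
√(35375 + M) = √(35375 - 3240) = √32135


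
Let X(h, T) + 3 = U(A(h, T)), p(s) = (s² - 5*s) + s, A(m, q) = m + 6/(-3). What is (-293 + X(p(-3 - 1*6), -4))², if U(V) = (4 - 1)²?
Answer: 82369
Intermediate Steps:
A(m, q) = -2 + m (A(m, q) = m + 6*(-⅓) = m - 2 = -2 + m)
U(V) = 9 (U(V) = 3² = 9)
p(s) = s² - 4*s
X(h, T) = 6 (X(h, T) = -3 + 9 = 6)
(-293 + X(p(-3 - 1*6), -4))² = (-293 + 6)² = (-287)² = 82369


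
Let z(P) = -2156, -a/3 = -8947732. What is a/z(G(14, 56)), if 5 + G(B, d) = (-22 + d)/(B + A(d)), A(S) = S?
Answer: -6710799/539 ≈ -12450.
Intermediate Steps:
a = 26843196 (a = -3*(-8947732) = 26843196)
G(B, d) = -5 + (-22 + d)/(B + d)
a/z(G(14, 56)) = 26843196/(-2156) = 26843196*(-1/2156) = -6710799/539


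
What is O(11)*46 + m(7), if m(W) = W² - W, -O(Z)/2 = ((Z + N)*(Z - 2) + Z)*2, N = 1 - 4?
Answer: -15230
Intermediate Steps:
N = -3
O(Z) = -4*Z - 4*(-3 + Z)*(-2 + Z) (O(Z) = -2*((Z - 3)*(Z - 2) + Z)*2 = -2*((-3 + Z)*(-2 + Z) + Z)*2 = -2*(Z + (-3 + Z)*(-2 + Z))*2 = -2*(2*Z + 2*(-3 + Z)*(-2 + Z)) = -4*Z - 4*(-3 + Z)*(-2 + Z))
O(11)*46 + m(7) = (-24 - 4*11² + 16*11)*46 + 7*(-1 + 7) = (-24 - 4*121 + 176)*46 + 7*6 = (-24 - 484 + 176)*46 + 42 = -332*46 + 42 = -15272 + 42 = -15230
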